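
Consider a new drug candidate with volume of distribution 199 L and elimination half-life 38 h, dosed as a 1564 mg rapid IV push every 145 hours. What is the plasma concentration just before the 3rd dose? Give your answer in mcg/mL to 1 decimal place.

f = (1/2)^(τ/t½) = (1/2)^(145/38) ≈ 0.0710.
C₀ = D/Vd = 1564/199 ≈ 7.859 mcg/mL.
Before the 3rd dose, 2 doses have been given. Superposition: Cmin = C₀·(f + f²).
≈ 7.859 × (0.0710 + 0.0050) ≈ 7.859 × 0.0760 ≈ 0.597 mcg/mL.

0.6 mcg/mL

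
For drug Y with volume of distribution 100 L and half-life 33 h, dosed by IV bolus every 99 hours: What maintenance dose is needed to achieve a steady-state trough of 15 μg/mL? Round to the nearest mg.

10500 mg

τ/t½ = 99/33 ≈ 3, so f = (1/2)^(99/33) ≈ 0.125000.
Cmin,ss = (D/Vd)·f/(1−f), so D = Cmin,ss·Vd·(1−f)/f.
D = 15 × 100 × (1−f)/f ≈ 15 × 100 × 7.00000 ≈ 10500.00 mg.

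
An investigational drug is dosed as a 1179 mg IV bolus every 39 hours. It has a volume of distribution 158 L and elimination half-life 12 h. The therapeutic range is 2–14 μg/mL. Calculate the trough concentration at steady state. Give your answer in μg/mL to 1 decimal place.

0.9 μg/mL

Over one 39-h interval, 39/12 ≈ 3.25 half-lives elapse, leaving f ≈ 0.1051 of each dose.
At steady state, accumulation factor R = 1/(1 − e^(−kτ)) ≈ 1.1174.
Each bolus raises the concentration by D/Vd = 1179/158 ≈ 7.462 μg/mL.
Steady-state peak Cmax,ss = C₀·R ≈ 7.462 × 1.1174 ≈ 8.338 μg/mL.
Steady-state trough Cmin,ss = Cmax,ss·f ≈ 8.338 × 0.1051 ≈ 0.876 μg/mL.
Trough 0.9 μg/mL vs MEC 2 μg/mL: subtherapeutic.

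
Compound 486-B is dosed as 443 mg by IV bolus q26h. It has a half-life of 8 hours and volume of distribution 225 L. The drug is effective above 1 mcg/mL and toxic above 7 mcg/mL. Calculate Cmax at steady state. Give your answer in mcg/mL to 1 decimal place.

2.2 mcg/mL

k = ln2/t½ = ln2/8 ≈ 0.086643 h⁻¹; fraction remaining f = e^(−kτ) = e^(−0.086643×26) ≈ 0.1051.
Accumulation ratio R = 1/(1 − f) ≈ 1/0.8949 ≈ 1.1174.
Each bolus raises the concentration by D/Vd = 443/225 ≈ 1.969 mcg/mL.
Steady-state peak Cmax,ss = C₀·R ≈ 1.969 × 1.1174 ≈ 2.200 mcg/mL.
Peak 2.2 mcg/mL vs MTC 7 mcg/mL: below toxic threshold.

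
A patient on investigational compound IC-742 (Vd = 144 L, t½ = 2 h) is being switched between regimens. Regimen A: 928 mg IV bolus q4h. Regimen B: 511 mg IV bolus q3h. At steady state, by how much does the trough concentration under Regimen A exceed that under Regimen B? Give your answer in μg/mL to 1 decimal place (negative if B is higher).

0.2 μg/mL

Regimen A: f = (1/2)^(4/2) ≈ 0.2500; Cmin,ss = (928/144)·f/(1−f) ≈ 2.148 μg/mL.
Regimen B: f = (1/2)^(3/2) ≈ 0.3536; Cmin,ss = (511/144)·f/(1−f) ≈ 1.941 μg/mL.
Difference ≈ 2.148 − 1.941 ≈ 0.207 μg/mL.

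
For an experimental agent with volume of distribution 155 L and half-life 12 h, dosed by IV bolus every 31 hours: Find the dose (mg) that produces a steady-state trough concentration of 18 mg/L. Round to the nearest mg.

τ/t½ = 31/12 ≈ 2.5833, so f = (1/2)^(31/12) ≈ 0.166855.
Cmin,ss = (D/Vd)·f/(1−f), so D = Cmin,ss·Vd·(1−f)/f.
D = 18 × 155 × (1−f)/f ≈ 18 × 155 × 4.99323 ≈ 13931.11 mg.

13931 mg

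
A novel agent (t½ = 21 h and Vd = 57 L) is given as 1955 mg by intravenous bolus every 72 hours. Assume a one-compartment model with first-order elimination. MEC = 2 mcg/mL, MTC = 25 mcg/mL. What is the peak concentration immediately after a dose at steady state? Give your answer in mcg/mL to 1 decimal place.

37.8 mcg/mL

τ/t½ = 72/21 ≈ 3.4286, so fraction remaining f = (1/2)^(72/21) ≈ 0.0929.
Accumulation ratio R = 1/(1 − f) ≈ 1/0.9071 ≈ 1.1024.
Single-dose peak C₀ = D/Vd = 1955/57 ≈ 34.298 mcg/mL.
Steady-state peak Cmax,ss = C₀·R ≈ 34.298 × 1.1024 ≈ 37.810 mcg/mL.
Peak 37.8 mcg/mL vs MTC 25 mcg/mL: exceeds toxic threshold.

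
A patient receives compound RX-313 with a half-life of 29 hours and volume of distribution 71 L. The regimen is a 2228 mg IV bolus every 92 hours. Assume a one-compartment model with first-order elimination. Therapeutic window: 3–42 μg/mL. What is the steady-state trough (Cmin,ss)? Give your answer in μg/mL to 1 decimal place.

k = ln2/t½ = ln2/29 ≈ 0.023902 h⁻¹; fraction remaining f = e^(−kτ) = e^(−0.023902×92) ≈ 0.1109.
Accumulation ratio R = 1/(1 − f) ≈ 1/0.8891 ≈ 1.1247.
Single-dose peak C₀ = D/Vd = 2228/71 ≈ 31.380 μg/mL.
Steady-state peak Cmax,ss = C₀·R ≈ 31.380 × 1.1247 ≈ 35.293 μg/mL.
Steady-state trough Cmin,ss = Cmax,ss·f ≈ 35.293 × 0.1109 ≈ 3.914 μg/mL.
Trough 3.9 μg/mL vs MEC 3 μg/mL: adequate.

3.9 μg/mL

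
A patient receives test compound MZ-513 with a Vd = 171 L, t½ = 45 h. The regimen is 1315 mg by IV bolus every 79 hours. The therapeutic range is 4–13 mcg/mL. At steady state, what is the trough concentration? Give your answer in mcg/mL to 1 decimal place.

3.2 mcg/mL

Over one 79-h interval, 79/45 ≈ 1.7556 half-lives elapse, leaving f ≈ 0.2962 of each dose.
Single-dose peak C₀ = D/Vd = 1315/171 ≈ 7.690 mcg/mL.
Steady-state trough Cmin,ss = C₀·f/(1−f) ≈ 7.690 × 0.2962/0.7038 ≈ 3.236 mcg/mL.
Trough 3.2 mcg/mL vs MEC 4 mcg/mL: subtherapeutic.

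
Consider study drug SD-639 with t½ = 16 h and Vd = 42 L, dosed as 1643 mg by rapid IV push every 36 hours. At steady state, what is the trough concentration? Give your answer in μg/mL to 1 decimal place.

τ/t½ = 36/16 ≈ 2.25, so fraction remaining f = (1/2)^(36/16) ≈ 0.2102.
Accumulation ratio R = 1/(1 − f) ≈ 1/0.7898 ≈ 1.2661.
Each bolus raises the concentration by D/Vd = 1643/42 ≈ 39.119 μg/mL.
Steady-state peak Cmax,ss = C₀·R ≈ 39.119 × 1.2661 ≈ 49.529 μg/mL.
Steady-state trough Cmin,ss = Cmax,ss·f ≈ 49.529 × 0.2102 ≈ 10.411 μg/mL.

10.4 μg/mL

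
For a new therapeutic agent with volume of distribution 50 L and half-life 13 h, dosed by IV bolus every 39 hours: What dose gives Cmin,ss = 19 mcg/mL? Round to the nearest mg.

τ/t½ = 39/13 ≈ 3, so f = (1/2)^(39/13) ≈ 0.125000.
Cmin,ss = (D/Vd)·f/(1−f), so D = Cmin,ss·Vd·(1−f)/f.
D = 19 × 50 × (1−f)/f ≈ 19 × 50 × 7.00000 ≈ 6650.00 mg.

6650 mg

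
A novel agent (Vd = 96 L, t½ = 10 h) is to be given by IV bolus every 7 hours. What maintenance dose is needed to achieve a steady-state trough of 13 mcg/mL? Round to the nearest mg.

τ/t½ = 7/10 ≈ 0.7, so f = (1/2)^(7/10) ≈ 0.615572.
Cmin,ss = (D/Vd)·f/(1−f), so D = Cmin,ss·Vd·(1−f)/f.
D = 13 × 96 × (1−f)/f ≈ 13 × 96 × 0.62451 ≈ 779.39 mg.

779 mg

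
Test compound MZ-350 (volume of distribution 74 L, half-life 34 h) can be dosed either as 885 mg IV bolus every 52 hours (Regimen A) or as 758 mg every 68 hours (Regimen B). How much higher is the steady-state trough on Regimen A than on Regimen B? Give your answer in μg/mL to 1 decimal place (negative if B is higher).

Regimen A: f = (1/2)^(52/34) ≈ 0.3464; Cmin,ss = (885/74)·f/(1−f) ≈ 6.338 μg/mL.
Regimen B: f = (1/2)^(68/34) ≈ 0.2500; Cmin,ss = (758/74)·f/(1−f) ≈ 3.414 μg/mL.
Difference ≈ 6.338 − 3.414 ≈ 2.924 μg/mL.

2.9 μg/mL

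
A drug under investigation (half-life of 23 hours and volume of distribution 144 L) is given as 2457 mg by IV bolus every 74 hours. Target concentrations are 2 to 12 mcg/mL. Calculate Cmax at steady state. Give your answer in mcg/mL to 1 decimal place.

19.1 mcg/mL

k = ln2/t½ = ln2/23 ≈ 0.030137 h⁻¹; fraction remaining f = e^(−kτ) = e^(−0.030137×74) ≈ 0.1075.
Accumulation ratio R = 1/(1 − f) ≈ 1/0.8925 ≈ 1.1204.
Single-dose peak C₀ = D/Vd = 2457/144 ≈ 17.062 mcg/mL.
Steady-state peak Cmax,ss = C₀·R ≈ 17.062 × 1.1204 ≈ 19.116 mcg/mL.
Peak 19.1 mcg/mL vs MTC 12 mcg/mL: exceeds toxic threshold.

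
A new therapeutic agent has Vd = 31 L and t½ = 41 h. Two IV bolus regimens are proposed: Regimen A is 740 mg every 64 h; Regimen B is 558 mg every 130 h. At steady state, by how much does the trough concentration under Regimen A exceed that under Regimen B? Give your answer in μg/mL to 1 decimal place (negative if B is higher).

10.0 μg/mL

Regimen A: f = (1/2)^(64/41) ≈ 0.3389; Cmin,ss = (740/31)·f/(1−f) ≈ 12.237 μg/mL.
Regimen B: f = (1/2)^(130/41) ≈ 0.1110; Cmin,ss = (558/31)·f/(1−f) ≈ 2.247 μg/mL.
Difference ≈ 12.237 − 2.247 ≈ 9.990 μg/mL.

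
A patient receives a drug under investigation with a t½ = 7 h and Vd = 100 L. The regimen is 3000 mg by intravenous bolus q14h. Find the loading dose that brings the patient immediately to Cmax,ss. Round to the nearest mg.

4000 mg

f = (1/2)^(14/7) ≈ 0.250000; accumulation ratio R = 1/(1−f) ≈ 1.33333.
Loading dose to hit Cmax,ss on first dose: D_load = D_maint·R ≈ 3000 × 1.33333 ≈ 3999.99 mg.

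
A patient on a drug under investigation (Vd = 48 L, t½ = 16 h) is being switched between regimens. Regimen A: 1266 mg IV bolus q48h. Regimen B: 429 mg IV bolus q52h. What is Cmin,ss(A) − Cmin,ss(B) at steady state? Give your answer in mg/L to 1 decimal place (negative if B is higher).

2.7 mg/L

Regimen A: f = (1/2)^(48/16) ≈ 0.1250; Cmin,ss = (1266/48)·f/(1−f) ≈ 3.768 mg/L.
Regimen B: f = (1/2)^(52/16) ≈ 0.1051; Cmin,ss = (429/48)·f/(1−f) ≈ 1.050 mg/L.
Difference ≈ 3.768 − 1.050 ≈ 2.718 mg/L.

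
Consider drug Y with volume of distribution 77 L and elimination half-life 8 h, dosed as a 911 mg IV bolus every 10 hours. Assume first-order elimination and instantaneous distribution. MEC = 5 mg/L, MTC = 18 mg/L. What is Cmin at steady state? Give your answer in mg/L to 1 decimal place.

8.6 mg/L

k = ln2/t½ = ln2/8 ≈ 0.086643 h⁻¹; fraction remaining f = e^(−kτ) = e^(−0.086643×10) ≈ 0.4204.
At steady state, accumulation factor R = 1/(1 − e^(−kτ)) ≈ 1.7253.
Each bolus raises the concentration by D/Vd = 911/77 ≈ 11.831 mg/L.
Cmax,ss = C₀/(1 − f) ≈ 11.831/0.5796 ≈ 20.412 mg/L.
One interval later, Cmin,ss = Cmax,ss·e^(−kτ) ≈ 20.412 × 0.4204 ≈ 8.581 mg/L.
Trough 8.6 mg/L vs MEC 5 mg/L: adequate.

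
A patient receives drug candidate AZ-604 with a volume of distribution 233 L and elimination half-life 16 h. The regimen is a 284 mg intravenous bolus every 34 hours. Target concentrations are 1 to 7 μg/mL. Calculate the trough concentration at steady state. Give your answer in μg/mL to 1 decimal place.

Over one 34-h interval, 34/16 ≈ 2.125 half-lives elapse, leaving f ≈ 0.2293 of each dose.
Accumulation ratio R = 1/(1 − f) ≈ 1/0.7707 ≈ 1.2975.
Single-dose peak C₀ = D/Vd = 284/233 ≈ 1.219 μg/mL.
Cmax,ss = C₀/(1 − f) ≈ 1.219/0.7707 ≈ 1.582 μg/mL.
One interval later, Cmin,ss = Cmax,ss·e^(−kτ) ≈ 1.582 × 0.2293 ≈ 0.363 μg/mL.
Trough 0.4 μg/mL vs MEC 1 μg/mL: subtherapeutic.

0.4 μg/mL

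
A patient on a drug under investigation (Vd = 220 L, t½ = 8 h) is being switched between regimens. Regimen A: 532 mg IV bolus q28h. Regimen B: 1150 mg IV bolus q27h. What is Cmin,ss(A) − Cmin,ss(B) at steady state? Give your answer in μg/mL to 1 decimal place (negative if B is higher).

Regimen A: f = (1/2)^(28/8) ≈ 0.0884; Cmin,ss = (532/220)·f/(1−f) ≈ 0.234 μg/mL.
Regimen B: f = (1/2)^(27/8) ≈ 0.0964; Cmin,ss = (1150/220)·f/(1−f) ≈ 0.558 μg/mL.
Difference ≈ 0.234 − 0.558 ≈ -0.324 μg/mL.

-0.3 μg/mL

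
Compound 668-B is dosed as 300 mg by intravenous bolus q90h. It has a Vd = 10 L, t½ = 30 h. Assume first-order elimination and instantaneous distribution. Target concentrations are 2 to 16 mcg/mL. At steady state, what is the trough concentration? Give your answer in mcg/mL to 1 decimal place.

4.3 mcg/mL

The dosing interval is 3 half-lives, so f = 2^(−3) = 0.125.
Accumulation ratio R = 1/(1 − f) = 1/0.875 = 8/7.
Single-dose peak C₀ = D/Vd = 300/10 = 30 mcg/mL.
Steady-state peak Cmax,ss = C₀·R = 30 × 8/7 ≈ 34.286 mcg/mL.
Steady-state trough Cmin,ss = Cmax,ss·f ≈ 34.286 × 0.125 ≈ 4.286 mcg/mL.
Trough 4.3 mcg/mL vs MEC 2 mcg/mL: adequate.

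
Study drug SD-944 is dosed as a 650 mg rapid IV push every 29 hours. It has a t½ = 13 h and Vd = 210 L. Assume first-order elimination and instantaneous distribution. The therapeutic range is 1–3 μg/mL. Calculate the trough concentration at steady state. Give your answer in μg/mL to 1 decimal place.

0.8 μg/mL

Over one 29-h interval, 29/13 ≈ 2.2308 half-lives elapse, leaving f ≈ 0.2130 of each dose.
At steady state, accumulation factor R = 1/(1 − e^(−kτ)) ≈ 1.2706.
Each bolus raises the concentration by D/Vd = 650/210 ≈ 3.095 μg/mL.
Steady-state peak Cmax,ss = C₀·R ≈ 3.095 × 1.2706 ≈ 3.933 μg/mL.
Steady-state trough Cmin,ss = Cmax,ss·f ≈ 3.933 × 0.2130 ≈ 0.838 μg/mL.
Trough 0.8 μg/mL vs MEC 1 μg/mL: subtherapeutic.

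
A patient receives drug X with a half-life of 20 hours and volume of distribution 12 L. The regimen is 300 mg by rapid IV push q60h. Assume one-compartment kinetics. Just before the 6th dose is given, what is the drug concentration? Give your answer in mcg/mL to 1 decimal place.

f = (1/2)^(τ/t½) = (1/2)^(60/20) ≈ 0.1250.
C₀ = D/Vd = 300/12 ≈ 25.000 mcg/mL.
Before the 6th dose, 5 doses have been given. Superposition: Cmin = C₀·(f + f² + … + f^5).
≈ 25.000 × (0.1250 + 0.0156 + 0.0020 + 0.0002 + 0.0000) ≈ 25.000 × 0.1428 ≈ 3.570 mcg/mL.

3.6 mcg/mL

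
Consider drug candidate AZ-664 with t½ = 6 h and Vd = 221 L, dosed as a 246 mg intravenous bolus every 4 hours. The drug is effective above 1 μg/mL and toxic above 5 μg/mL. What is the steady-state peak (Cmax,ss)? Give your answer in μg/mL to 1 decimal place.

3.0 μg/mL

k = ln2/t½ = ln2/6 ≈ 0.115525 h⁻¹; fraction remaining f = e^(−kτ) = e^(−0.115525×4) ≈ 0.6300.
Accumulation ratio R = 1/(1 − f) ≈ 1/0.3700 ≈ 2.7027.
Each bolus raises the concentration by D/Vd = 246/221 ≈ 1.113 μg/mL.
Steady-state peak Cmax,ss = C₀·R ≈ 1.113 × 2.7027 ≈ 3.008 μg/mL.
Peak 3.0 μg/mL vs MTC 5 μg/mL: below toxic threshold.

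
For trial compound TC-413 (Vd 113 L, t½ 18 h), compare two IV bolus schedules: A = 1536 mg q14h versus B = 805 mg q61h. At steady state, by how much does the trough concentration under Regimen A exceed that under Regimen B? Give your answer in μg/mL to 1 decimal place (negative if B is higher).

Regimen A: f = (1/2)^(14/18) ≈ 0.5833; Cmin,ss = (1536/113)·f/(1−f) ≈ 19.027 μg/mL.
Regimen B: f = (1/2)^(61/18) ≈ 0.0955; Cmin,ss = (805/113)·f/(1−f) ≈ 0.752 μg/mL.
Difference ≈ 19.027 − 0.752 ≈ 18.275 μg/mL.

18.3 μg/mL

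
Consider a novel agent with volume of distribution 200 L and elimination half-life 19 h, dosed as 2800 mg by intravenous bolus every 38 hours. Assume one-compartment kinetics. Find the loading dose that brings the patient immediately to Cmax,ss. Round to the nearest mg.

f = (1/2)^(38/19) ≈ 0.250000; accumulation ratio R = 1/(1−f) ≈ 1.33333.
Loading dose to hit Cmax,ss on first dose: D_load = D_maint·R ≈ 2800 × 1.33333 ≈ 3733.32 mg.

3733 mg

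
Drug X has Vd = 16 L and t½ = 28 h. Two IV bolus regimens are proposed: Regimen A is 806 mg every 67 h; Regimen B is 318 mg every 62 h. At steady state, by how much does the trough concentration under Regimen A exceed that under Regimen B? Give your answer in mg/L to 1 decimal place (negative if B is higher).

Regimen A: f = (1/2)^(67/28) ≈ 0.1904; Cmin,ss = (806/16)·f/(1−f) ≈ 11.847 mg/L.
Regimen B: f = (1/2)^(62/28) ≈ 0.2155; Cmin,ss = (318/16)·f/(1−f) ≈ 5.460 mg/L.
Difference ≈ 11.847 − 5.460 ≈ 6.387 mg/L.

6.4 mg/L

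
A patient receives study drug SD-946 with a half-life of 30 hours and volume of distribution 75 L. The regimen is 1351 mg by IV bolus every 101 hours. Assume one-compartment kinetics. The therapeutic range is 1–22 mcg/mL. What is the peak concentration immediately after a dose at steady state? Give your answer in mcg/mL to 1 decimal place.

19.9 mcg/mL

k = ln2/t½ = ln2/30 ≈ 0.023105 h⁻¹; fraction remaining f = e^(−kτ) = e^(−0.023105×101) ≈ 0.0969.
Accumulation ratio R = 1/(1 − f) ≈ 1/0.9031 ≈ 1.1073.
Each bolus raises the concentration by D/Vd = 1351/75 ≈ 18.013 mcg/mL.
Cmax,ss = C₀/(1 − f) ≈ 18.013/0.9031 ≈ 19.946 mcg/mL.
Peak 19.9 mcg/mL vs MTC 22 mcg/mL: below toxic threshold.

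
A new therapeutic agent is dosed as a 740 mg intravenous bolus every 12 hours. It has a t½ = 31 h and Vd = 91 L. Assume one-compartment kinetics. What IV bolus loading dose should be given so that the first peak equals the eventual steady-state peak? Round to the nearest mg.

3144 mg

f = (1/2)^(12/31) ≈ 0.764667; accumulation ratio R = 1/(1−f) ≈ 4.24930.
Loading dose to hit Cmax,ss on first dose: D_load = D_maint·R ≈ 740 × 4.24930 ≈ 3144.48 mg.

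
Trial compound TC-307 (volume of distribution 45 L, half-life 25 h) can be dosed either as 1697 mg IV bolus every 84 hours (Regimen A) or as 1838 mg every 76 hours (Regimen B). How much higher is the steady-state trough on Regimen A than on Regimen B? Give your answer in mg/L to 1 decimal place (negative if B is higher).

Regimen A: f = (1/2)^(84/25) ≈ 0.0974; Cmin,ss = (1697/45)·f/(1−f) ≈ 4.069 mg/L.
Regimen B: f = (1/2)^(76/25) ≈ 0.1216; Cmin,ss = (1838/45)·f/(1−f) ≈ 5.654 mg/L.
Difference ≈ 4.069 − 5.654 ≈ -1.585 mg/L.

-1.6 mg/L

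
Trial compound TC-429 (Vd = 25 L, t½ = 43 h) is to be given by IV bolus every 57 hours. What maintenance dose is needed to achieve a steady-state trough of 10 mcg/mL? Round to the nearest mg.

377 mg

τ/t½ = 57/43 ≈ 1.3256, so f = (1/2)^(57/43) ≈ 0.398988.
Cmin,ss = (D/Vd)·f/(1−f), so D = Cmin,ss·Vd·(1−f)/f.
D = 10 × 25 × (1−f)/f ≈ 10 × 25 × 1.50634 ≈ 376.58 mg.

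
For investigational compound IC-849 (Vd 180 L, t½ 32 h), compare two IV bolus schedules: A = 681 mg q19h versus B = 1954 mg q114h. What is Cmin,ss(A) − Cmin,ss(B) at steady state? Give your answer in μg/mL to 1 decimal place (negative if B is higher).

Regimen A: f = (1/2)^(19/32) ≈ 0.6626; Cmin,ss = (681/180)·f/(1−f) ≈ 7.430 μg/mL.
Regimen B: f = (1/2)^(114/32) ≈ 0.0846; Cmin,ss = (1954/180)·f/(1−f) ≈ 1.003 μg/mL.
Difference ≈ 7.430 − 1.003 ≈ 6.427 μg/mL.

6.4 μg/mL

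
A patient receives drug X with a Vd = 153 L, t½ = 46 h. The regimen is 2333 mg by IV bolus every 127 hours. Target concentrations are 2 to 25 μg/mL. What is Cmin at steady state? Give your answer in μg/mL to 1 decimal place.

2.6 μg/mL

k = ln2/t½ = ln2/46 ≈ 0.015068 h⁻¹; fraction remaining f = e^(−kτ) = e^(−0.015068×127) ≈ 0.1475.
Accumulation ratio R = 1/(1 − f) ≈ 1/0.8525 ≈ 1.1730.
Each bolus raises the concentration by D/Vd = 2333/153 ≈ 15.248 μg/mL.
Steady-state peak Cmax,ss = C₀·R ≈ 15.248 × 1.1730 ≈ 17.886 μg/mL.
Steady-state trough Cmin,ss = Cmax,ss·f ≈ 17.886 × 0.1475 ≈ 2.638 μg/mL.
Trough 2.6 μg/mL vs MEC 2 μg/mL: adequate.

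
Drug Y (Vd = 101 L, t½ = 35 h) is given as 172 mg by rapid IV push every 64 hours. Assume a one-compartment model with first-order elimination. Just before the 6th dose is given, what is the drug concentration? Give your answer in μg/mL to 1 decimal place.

f = (1/2)^(τ/t½) = (1/2)^(64/35) ≈ 0.2815.
C₀ = D/Vd = 172/101 ≈ 1.703 μg/mL.
Before the 6th dose, 5 doses have been given. Superposition: Cmin = C₀·(f + f² + … + f^5).
≈ 1.703 × (0.2815 + 0.0792 + 0.0223 + 0.0063 + 0.0018) ≈ 1.703 × 0.3911 ≈ 0.666 μg/mL.

0.7 μg/mL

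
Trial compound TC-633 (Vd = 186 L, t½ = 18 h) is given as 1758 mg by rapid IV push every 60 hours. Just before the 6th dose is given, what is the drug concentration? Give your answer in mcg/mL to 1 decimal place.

f = (1/2)^(τ/t½) = (1/2)^(60/18) ≈ 0.0992.
C₀ = D/Vd = 1758/186 ≈ 9.452 mcg/mL.
Before the 6th dose, 5 doses have been given. Superposition: Cmin = C₀·(f + f² + … + f^5).
≈ 9.452 × (0.0992 + 0.0098 + 0.0010 + 0.0001 + 0.0000) ≈ 9.452 × 0.1101 ≈ 1.041 mcg/mL.

1.0 mcg/mL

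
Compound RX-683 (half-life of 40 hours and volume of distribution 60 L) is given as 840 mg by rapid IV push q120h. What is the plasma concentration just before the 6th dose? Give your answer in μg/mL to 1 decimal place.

2.0 μg/mL

f = (1/2)^(τ/t½) = (1/2)^(120/40) ≈ 0.1250.
C₀ = D/Vd = 840/60 ≈ 14.000 μg/mL.
Before the 6th dose, 5 doses have been given. Superposition: Cmin = C₀·(f + f² + … + f^5).
≈ 14.000 × (0.1250 + 0.0156 + 0.0020 + 0.0002 + 0.0000) ≈ 14.000 × 0.1428 ≈ 1.999 μg/mL.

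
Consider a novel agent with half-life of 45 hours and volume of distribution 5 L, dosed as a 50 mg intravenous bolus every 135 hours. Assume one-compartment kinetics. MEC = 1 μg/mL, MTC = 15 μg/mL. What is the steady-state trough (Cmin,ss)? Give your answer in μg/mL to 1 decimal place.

τ = 135 h = 3 half-lives, so f = (1/2)^3 = 0.125.
At steady state, R = 1/(1 − 0.125) = 8/7.
Single-dose peak C₀ = D/Vd = 50/5 = 10 μg/mL.
Steady-state peak Cmax,ss = C₀·R = 10 × 8/7 ≈ 11.429 μg/mL.
Steady-state trough Cmin,ss = Cmax,ss·f ≈ 11.429 × 0.125 ≈ 1.429 μg/mL.
Trough 1.4 μg/mL vs MEC 1 μg/mL: adequate.

1.4 μg/mL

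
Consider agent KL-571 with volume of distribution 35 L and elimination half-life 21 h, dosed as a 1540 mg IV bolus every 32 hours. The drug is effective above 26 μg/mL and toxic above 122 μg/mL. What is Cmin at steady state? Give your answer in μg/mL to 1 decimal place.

23.5 μg/mL

τ/t½ = 32/21 ≈ 1.5238, so fraction remaining f = (1/2)^(32/21) ≈ 0.3478.
Accumulation ratio R = 1/(1 − f) ≈ 1/0.6522 ≈ 1.5333.
Single-dose peak C₀ = D/Vd = 1540/35 ≈ 44.000 μg/mL.
Cmax,ss = C₀/(1 − f) ≈ 44.000/0.6522 ≈ 67.464 μg/mL.
One interval later, Cmin,ss = Cmax,ss·e^(−kτ) ≈ 67.464 × 0.3478 ≈ 23.464 μg/mL.
Trough 23.5 μg/mL vs MEC 26 μg/mL: subtherapeutic.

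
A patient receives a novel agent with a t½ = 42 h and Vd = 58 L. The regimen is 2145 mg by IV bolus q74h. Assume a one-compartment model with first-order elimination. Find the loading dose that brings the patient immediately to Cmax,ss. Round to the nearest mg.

3042 mg

f = (1/2)^(74/42) ≈ 0.294859; accumulation ratio R = 1/(1−f) ≈ 1.41816.
Loading dose to hit Cmax,ss on first dose: D_load = D_maint·R ≈ 2145 × 1.41816 ≈ 3041.95 mg.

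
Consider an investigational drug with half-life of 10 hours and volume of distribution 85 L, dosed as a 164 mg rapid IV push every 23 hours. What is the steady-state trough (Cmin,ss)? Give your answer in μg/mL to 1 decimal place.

τ/t½ = 23/10 ≈ 2.3, so fraction remaining f = (1/2)^(23/10) ≈ 0.2031.
Each bolus raises the concentration by D/Vd = 164/85 ≈ 1.929 μg/mL.
Steady-state trough Cmin,ss = C₀·f/(1−f) ≈ 1.929 × 0.2031/0.7969 ≈ 0.492 μg/mL.

0.5 μg/mL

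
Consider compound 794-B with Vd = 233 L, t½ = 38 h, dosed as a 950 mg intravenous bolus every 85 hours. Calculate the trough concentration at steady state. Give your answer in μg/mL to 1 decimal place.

Over one 85-h interval, 85/38 ≈ 2.2368 half-lives elapse, leaving f ≈ 0.2122 of each dose.
Single-dose peak C₀ = D/Vd = 950/233 ≈ 4.077 μg/mL.
Steady-state trough Cmin,ss = C₀·f/(1−f) ≈ 4.077 × 0.2122/0.7878 ≈ 1.098 μg/mL.

1.1 μg/mL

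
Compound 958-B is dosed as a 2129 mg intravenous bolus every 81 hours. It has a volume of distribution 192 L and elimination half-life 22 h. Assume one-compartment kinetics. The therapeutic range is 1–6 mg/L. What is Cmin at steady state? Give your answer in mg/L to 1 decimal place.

0.9 mg/L

Over one 81-h interval, 81/22 ≈ 3.6818 half-lives elapse, leaving f ≈ 0.0779 of each dose.
At steady state, accumulation factor R = 1/(1 − e^(−kτ)) ≈ 1.0845.
Single-dose peak C₀ = D/Vd = 2129/192 ≈ 11.089 mg/L.
Steady-state peak Cmax,ss = C₀·R ≈ 11.089 × 1.0845 ≈ 12.026 mg/L.
One interval later, Cmin,ss = Cmax,ss·e^(−kτ) ≈ 12.026 × 0.0779 ≈ 0.937 mg/L.
Trough 0.9 mg/L vs MEC 1 mg/L: subtherapeutic.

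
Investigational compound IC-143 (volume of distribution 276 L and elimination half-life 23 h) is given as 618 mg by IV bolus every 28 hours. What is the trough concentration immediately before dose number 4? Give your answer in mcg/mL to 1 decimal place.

1.6 mcg/mL

f = (1/2)^(τ/t½) = (1/2)^(28/23) ≈ 0.4301.
C₀ = D/Vd = 618/276 ≈ 2.239 mcg/mL.
Before the 4th dose, 3 doses have been given. Superposition: Cmin = C₀·(f + f² + … + f^3).
≈ 2.239 × (0.4301 + 0.1850 + 0.0796) ≈ 2.239 × 0.6947 ≈ 1.555 mcg/mL.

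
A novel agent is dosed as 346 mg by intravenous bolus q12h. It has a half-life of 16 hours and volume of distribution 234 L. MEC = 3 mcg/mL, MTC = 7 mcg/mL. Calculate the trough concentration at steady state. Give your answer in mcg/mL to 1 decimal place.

τ/t½ = 12/16 ≈ 0.75, so fraction remaining f = (1/2)^(12/16) ≈ 0.5946.
Accumulation ratio R = 1/(1 − f) ≈ 1/0.4054 ≈ 2.4667.
Each bolus raises the concentration by D/Vd = 346/234 ≈ 1.479 mcg/mL.
Steady-state peak Cmax,ss = C₀·R ≈ 1.479 × 2.4667 ≈ 3.648 mcg/mL.
One interval later, Cmin,ss = Cmax,ss·e^(−kτ) ≈ 3.648 × 0.5946 ≈ 2.169 mcg/mL.
Trough 2.2 mcg/mL vs MEC 3 mcg/mL: subtherapeutic.

2.2 mcg/mL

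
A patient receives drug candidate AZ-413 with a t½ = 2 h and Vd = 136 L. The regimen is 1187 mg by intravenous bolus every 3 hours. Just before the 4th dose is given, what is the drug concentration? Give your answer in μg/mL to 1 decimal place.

4.6 μg/mL

f = (1/2)^(τ/t½) = (1/2)^(3/2) ≈ 0.3536.
C₀ = D/Vd = 1187/136 ≈ 8.728 μg/mL.
Before the 4th dose, 3 doses have been given. Superposition: Cmin = C₀·(f + f² + … + f^3).
≈ 8.728 × (0.3536 + 0.1250 + 0.0442) ≈ 8.728 × 0.5228 ≈ 4.563 μg/mL.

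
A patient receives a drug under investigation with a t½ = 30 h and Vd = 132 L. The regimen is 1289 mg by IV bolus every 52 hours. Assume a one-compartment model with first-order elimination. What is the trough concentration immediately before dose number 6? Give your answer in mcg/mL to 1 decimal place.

4.2 mcg/mL

f = (1/2)^(τ/t½) = (1/2)^(52/30) ≈ 0.3008.
C₀ = D/Vd = 1289/132 ≈ 9.765 mcg/mL.
Before the 6th dose, 5 doses have been given. Superposition: Cmin = C₀·(f + f² + … + f^5).
≈ 9.765 × (0.3008 + 0.0905 + 0.0272 + 0.0082 + 0.0025) ≈ 9.765 × 0.4292 ≈ 4.191 mcg/mL.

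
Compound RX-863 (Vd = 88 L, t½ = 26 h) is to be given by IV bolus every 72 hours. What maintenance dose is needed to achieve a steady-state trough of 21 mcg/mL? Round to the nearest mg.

10751 mg

τ/t½ = 72/26 ≈ 2.7692, so f = (1/2)^(72/26) ≈ 0.146683.
Cmin,ss = (D/Vd)·f/(1−f), so D = Cmin,ss·Vd·(1−f)/f.
D = 21 × 88 × (1−f)/f ≈ 21 × 88 × 5.81742 ≈ 10750.59 mg.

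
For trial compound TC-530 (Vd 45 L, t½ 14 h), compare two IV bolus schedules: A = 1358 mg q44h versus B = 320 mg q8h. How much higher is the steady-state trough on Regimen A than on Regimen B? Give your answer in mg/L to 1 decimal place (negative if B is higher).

-10.8 mg/L

Regimen A: f = (1/2)^(44/14) ≈ 0.1132; Cmin,ss = (1358/45)·f/(1−f) ≈ 3.852 mg/L.
Regimen B: f = (1/2)^(8/14) ≈ 0.6730; Cmin,ss = (320/45)·f/(1−f) ≈ 14.635 mg/L.
Difference ≈ 3.852 − 14.635 ≈ -10.783 mg/L.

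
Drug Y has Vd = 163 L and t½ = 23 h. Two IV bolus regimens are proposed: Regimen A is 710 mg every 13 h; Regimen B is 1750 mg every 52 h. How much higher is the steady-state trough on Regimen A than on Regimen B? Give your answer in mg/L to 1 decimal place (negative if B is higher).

Regimen A: f = (1/2)^(13/23) ≈ 0.6759; Cmin,ss = (710/163)·f/(1−f) ≈ 9.084 mg/L.
Regimen B: f = (1/2)^(52/23) ≈ 0.2086; Cmin,ss = (1750/163)·f/(1−f) ≈ 2.830 mg/L.
Difference ≈ 9.084 − 2.830 ≈ 6.254 mg/L.

6.3 mg/L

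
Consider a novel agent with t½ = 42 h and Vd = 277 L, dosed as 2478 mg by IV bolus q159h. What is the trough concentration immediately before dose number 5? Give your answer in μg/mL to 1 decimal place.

0.7 μg/mL

f = (1/2)^(τ/t½) = (1/2)^(159/42) ≈ 0.0725.
C₀ = D/Vd = 2478/277 ≈ 8.946 μg/mL.
Before the 5th dose, 4 doses have been given. Superposition: Cmin = C₀·(f + f² + … + f^4).
≈ 8.946 × (0.0725 + 0.0053 + 0.0004 + 0.0000) ≈ 8.946 × 0.0782 ≈ 0.700 μg/mL.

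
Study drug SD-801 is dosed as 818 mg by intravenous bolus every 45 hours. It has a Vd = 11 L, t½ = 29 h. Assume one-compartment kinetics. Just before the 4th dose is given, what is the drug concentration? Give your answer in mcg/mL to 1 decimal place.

f = (1/2)^(τ/t½) = (1/2)^(45/29) ≈ 0.3411.
C₀ = D/Vd = 818/11 ≈ 74.364 mcg/mL.
Before the 4th dose, 3 doses have been given. Superposition: Cmin = C₀·(f + f² + … + f^3).
≈ 74.364 × (0.3411 + 0.1163 + 0.0397) ≈ 74.364 × 0.4971 ≈ 36.966 mcg/mL.

37.0 mcg/mL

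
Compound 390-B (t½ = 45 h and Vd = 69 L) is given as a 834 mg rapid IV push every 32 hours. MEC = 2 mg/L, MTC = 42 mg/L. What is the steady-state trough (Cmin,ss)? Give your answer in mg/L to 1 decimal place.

19.0 mg/L

Over one 32-h interval, 32/45 ≈ 0.71111 half-lives elapse, leaving f ≈ 0.6108 of each dose.
Single-dose peak C₀ = D/Vd = 834/69 ≈ 12.087 mg/L.
Steady-state trough Cmin,ss = C₀·f/(1−f) ≈ 12.087 × 0.6108/0.3892 ≈ 18.969 mg/L.
Trough 19.0 mg/L vs MEC 2 mg/L: adequate.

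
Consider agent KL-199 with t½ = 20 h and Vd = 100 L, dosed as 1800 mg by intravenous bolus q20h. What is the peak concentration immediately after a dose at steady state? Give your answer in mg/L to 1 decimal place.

36.0 mg/L

The dosing interval is 1 half-life, so f = 2^(−1) = 0.5.
Accumulation ratio R = 1/(1 − f) = 1/0.5 = 2/1.
Single-dose peak C₀ = D/Vd = 1800/100 = 18 mg/L.
Steady-state peak Cmax,ss = C₀·R = 18 × 2/1 ≈ 36.000 mg/L.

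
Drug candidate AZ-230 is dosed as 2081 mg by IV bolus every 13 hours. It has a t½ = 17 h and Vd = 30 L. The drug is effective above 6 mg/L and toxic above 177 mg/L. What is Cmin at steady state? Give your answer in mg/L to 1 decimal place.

k = ln2/t½ = ln2/17 ≈ 0.040773 h⁻¹; fraction remaining f = e^(−kτ) = e^(−0.040773×13) ≈ 0.5886.
Each bolus raises the concentration by D/Vd = 2081/30 ≈ 69.367 mg/L.
Steady-state trough Cmin,ss = C₀·f/(1−f) ≈ 69.367 × 0.5886/0.4114 ≈ 99.245 mg/L.
Trough 99.2 mg/L vs MEC 6 mg/L: adequate.

99.2 mg/L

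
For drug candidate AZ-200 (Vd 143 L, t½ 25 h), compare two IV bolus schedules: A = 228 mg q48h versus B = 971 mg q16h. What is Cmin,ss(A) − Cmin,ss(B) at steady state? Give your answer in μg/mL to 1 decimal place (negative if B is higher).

-11.6 μg/mL

Regimen A: f = (1/2)^(48/25) ≈ 0.2643; Cmin,ss = (228/143)·f/(1−f) ≈ 0.573 μg/mL.
Regimen B: f = (1/2)^(16/25) ≈ 0.6417; Cmin,ss = (971/143)·f/(1−f) ≈ 12.161 μg/mL.
Difference ≈ 0.573 − 12.161 ≈ -11.588 μg/mL.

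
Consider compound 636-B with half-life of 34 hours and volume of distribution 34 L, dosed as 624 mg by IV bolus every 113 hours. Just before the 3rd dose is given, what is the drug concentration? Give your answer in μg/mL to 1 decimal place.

f = (1/2)^(τ/t½) = (1/2)^(113/34) ≈ 0.0999.
C₀ = D/Vd = 624/34 ≈ 18.353 μg/mL.
Before the 3rd dose, 2 doses have been given. Superposition: Cmin = C₀·(f + f²).
≈ 18.353 × (0.0999 + 0.0100) ≈ 18.353 × 0.1099 ≈ 2.017 μg/mL.

2.0 μg/mL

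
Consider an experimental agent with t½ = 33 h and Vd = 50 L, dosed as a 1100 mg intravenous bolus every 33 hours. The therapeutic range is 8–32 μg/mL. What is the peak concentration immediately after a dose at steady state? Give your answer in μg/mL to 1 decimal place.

The dosing interval is 1 half-life, so f = 2^(−1) = 0.5.
Accumulation ratio R = 1/(1 − f) = 1/0.5 = 2/1.
Single-dose peak C₀ = D/Vd = 1100/50 = 22 μg/mL.
Steady-state peak Cmax,ss = C₀·R = 22 × 2/1 ≈ 44.000 μg/mL.
Peak 44.0 μg/mL vs MTC 32 μg/mL: exceeds toxic threshold.

44.0 μg/mL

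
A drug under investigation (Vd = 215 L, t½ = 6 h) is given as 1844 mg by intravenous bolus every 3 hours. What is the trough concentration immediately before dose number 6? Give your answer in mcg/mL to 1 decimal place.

17.0 mcg/mL

f = (1/2)^(τ/t½) = (1/2)^(3/6) ≈ 0.7071.
C₀ = D/Vd = 1844/215 ≈ 8.577 mcg/mL.
Before the 6th dose, 5 doses have been given. Superposition: Cmin = C₀·(f + f² + … + f^5).
≈ 8.577 × (0.7071 + 0.5000 + 0.3535 + 0.2500 + 0.1768) ≈ 8.577 × 1.9874 ≈ 17.046 mcg/mL.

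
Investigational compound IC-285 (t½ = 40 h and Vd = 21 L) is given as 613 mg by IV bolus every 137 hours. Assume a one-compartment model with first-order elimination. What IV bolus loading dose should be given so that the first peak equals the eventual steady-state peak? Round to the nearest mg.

f = (1/2)^(137/40) ≈ 0.093105; accumulation ratio R = 1/(1−f) ≈ 1.10266.
Loading dose to hit Cmax,ss on first dose: D_load = D_maint·R ≈ 613 × 1.10266 ≈ 675.93 mg.

676 mg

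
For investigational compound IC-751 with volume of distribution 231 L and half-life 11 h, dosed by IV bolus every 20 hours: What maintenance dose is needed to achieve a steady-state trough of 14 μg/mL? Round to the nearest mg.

8170 mg

τ/t½ = 20/11 ≈ 1.8182, so f = (1/2)^(20/11) ≈ 0.283578.
Cmin,ss = (D/Vd)·f/(1−f), so D = Cmin,ss·Vd·(1−f)/f.
D = 14 × 231 × (1−f)/f ≈ 14 × 231 × 2.52637 ≈ 8170.28 mg.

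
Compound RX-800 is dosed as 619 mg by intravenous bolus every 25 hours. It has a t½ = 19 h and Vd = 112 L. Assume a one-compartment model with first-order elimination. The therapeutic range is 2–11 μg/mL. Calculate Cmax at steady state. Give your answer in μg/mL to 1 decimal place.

k = ln2/t½ = ln2/19 ≈ 0.036481 h⁻¹; fraction remaining f = e^(−kτ) = e^(−0.036481×25) ≈ 0.4017.
At steady state, accumulation factor R = 1/(1 − e^(−kτ)) ≈ 1.6714.
Single-dose peak C₀ = D/Vd = 619/112 ≈ 5.527 μg/mL.
Steady-state peak Cmax,ss = C₀·R ≈ 5.527 × 1.6714 ≈ 9.238 μg/mL.
Peak 9.2 μg/mL vs MTC 11 μg/mL: below toxic threshold.

9.2 μg/mL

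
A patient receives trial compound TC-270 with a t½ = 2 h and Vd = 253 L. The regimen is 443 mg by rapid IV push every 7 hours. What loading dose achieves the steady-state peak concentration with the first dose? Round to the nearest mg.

486 mg

f = (1/2)^(7/2) ≈ 0.088388; accumulation ratio R = 1/(1−f) ≈ 1.09696.
Loading dose to hit Cmax,ss on first dose: D_load = D_maint·R ≈ 443 × 1.09696 ≈ 485.95 mg.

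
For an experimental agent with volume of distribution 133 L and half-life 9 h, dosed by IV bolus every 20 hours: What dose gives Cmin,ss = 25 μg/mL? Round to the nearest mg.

τ/t½ = 20/9 ≈ 2.2222, so f = (1/2)^(20/9) ≈ 0.214311.
Cmin,ss = (D/Vd)·f/(1−f), so D = Cmin,ss·Vd·(1−f)/f.
D = 25 × 133 × (1−f)/f ≈ 25 × 133 × 3.66612 ≈ 12189.85 mg.

12190 mg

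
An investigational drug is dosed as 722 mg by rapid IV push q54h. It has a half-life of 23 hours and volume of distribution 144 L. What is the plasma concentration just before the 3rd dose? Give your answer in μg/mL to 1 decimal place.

1.2 μg/mL

f = (1/2)^(τ/t½) = (1/2)^(54/23) ≈ 0.1964.
C₀ = D/Vd = 722/144 ≈ 5.014 μg/mL.
Before the 3rd dose, 2 doses have been given. Superposition: Cmin = C₀·(f + f²).
≈ 5.014 × (0.1964 + 0.0386) ≈ 5.014 × 0.2350 ≈ 1.178 μg/mL.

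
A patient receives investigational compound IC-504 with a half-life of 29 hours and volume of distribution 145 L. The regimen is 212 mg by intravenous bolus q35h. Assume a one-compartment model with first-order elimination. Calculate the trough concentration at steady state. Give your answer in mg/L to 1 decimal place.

k = ln2/t½ = ln2/29 ≈ 0.023902 h⁻¹; fraction remaining f = e^(−kτ) = e^(−0.023902×35) ≈ 0.4332.
At steady state, accumulation factor R = 1/(1 − e^(−kτ)) ≈ 1.7643.
Single-dose peak C₀ = D/Vd = 212/145 ≈ 1.462 mg/L.
Steady-state peak Cmax,ss = C₀·R ≈ 1.462 × 1.7643 ≈ 2.579 mg/L.
One interval later, Cmin,ss = Cmax,ss·e^(−kτ) ≈ 2.579 × 0.4332 ≈ 1.117 mg/L.

1.1 mg/L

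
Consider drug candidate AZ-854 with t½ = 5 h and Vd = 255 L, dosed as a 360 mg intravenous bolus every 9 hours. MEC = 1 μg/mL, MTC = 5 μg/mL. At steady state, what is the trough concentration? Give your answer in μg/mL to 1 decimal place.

0.6 μg/mL

k = ln2/t½ = ln2/5 ≈ 0.138629 h⁻¹; fraction remaining f = e^(−kτ) = e^(−0.138629×9) ≈ 0.2872.
Accumulation ratio R = 1/(1 − f) ≈ 1/0.7128 ≈ 1.4029.
Each bolus raises the concentration by D/Vd = 360/255 ≈ 1.412 μg/mL.
Cmax,ss = C₀/(1 − f) ≈ 1.412/0.7128 ≈ 1.981 μg/mL.
Steady-state trough Cmin,ss = Cmax,ss·f ≈ 1.981 × 0.2872 ≈ 0.569 μg/mL.
Trough 0.6 μg/mL vs MEC 1 μg/mL: subtherapeutic.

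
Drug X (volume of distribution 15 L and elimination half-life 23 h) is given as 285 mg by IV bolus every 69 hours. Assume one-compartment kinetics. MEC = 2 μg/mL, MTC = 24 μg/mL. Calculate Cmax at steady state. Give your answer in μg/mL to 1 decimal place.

The dosing interval is 3 half-lives, so f = 2^(−3) = 0.125.
Accumulation ratio R = 1/(1 − f) = 1/0.875 = 8/7.
Single-dose peak C₀ = D/Vd = 285/15 = 19 μg/mL.
Steady-state peak Cmax,ss = C₀·R = 19 × 8/7 ≈ 21.714 μg/mL.
Peak 21.7 μg/mL vs MTC 24 μg/mL: below toxic threshold.

21.7 μg/mL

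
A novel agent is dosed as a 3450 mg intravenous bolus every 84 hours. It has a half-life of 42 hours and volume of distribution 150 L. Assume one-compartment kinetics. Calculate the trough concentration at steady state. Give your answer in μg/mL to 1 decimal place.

7.7 μg/mL

The dosing interval is 2 half-lives, so f = 2^(−2) = 0.25.
At steady state, R = 1/(1 − 0.25) = 4/3.
Single-dose peak C₀ = D/Vd = 3450/150 = 23 μg/mL.
Steady-state peak Cmax,ss = C₀·R = 23 × 4/3 ≈ 30.667 μg/mL.
Steady-state trough Cmin,ss = Cmax,ss·f ≈ 30.667 × 0.25 ≈ 7.667 μg/mL.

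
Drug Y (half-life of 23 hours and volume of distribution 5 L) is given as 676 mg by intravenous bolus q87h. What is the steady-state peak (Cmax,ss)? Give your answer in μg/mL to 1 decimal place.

Over one 87-h interval, 87/23 ≈ 3.7826 half-lives elapse, leaving f ≈ 0.0727 of each dose.
At steady state, accumulation factor R = 1/(1 − e^(−kτ)) ≈ 1.0784.
Each bolus raises the concentration by D/Vd = 676/5 ≈ 135.200 μg/mL.
Cmax,ss = C₀/(1 − f) ≈ 135.200/0.9273 ≈ 145.800 μg/mL.

145.8 μg/mL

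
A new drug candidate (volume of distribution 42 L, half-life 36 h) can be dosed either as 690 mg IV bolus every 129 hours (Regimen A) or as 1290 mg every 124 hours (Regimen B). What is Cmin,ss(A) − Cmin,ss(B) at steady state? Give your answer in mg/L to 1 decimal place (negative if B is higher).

-1.6 mg/L

Regimen A: f = (1/2)^(129/36) ≈ 0.0834; Cmin,ss = (690/42)·f/(1−f) ≈ 1.495 mg/L.
Regimen B: f = (1/2)^(124/36) ≈ 0.0919; Cmin,ss = (1290/42)·f/(1−f) ≈ 3.108 mg/L.
Difference ≈ 1.495 − 3.108 ≈ -1.613 mg/L.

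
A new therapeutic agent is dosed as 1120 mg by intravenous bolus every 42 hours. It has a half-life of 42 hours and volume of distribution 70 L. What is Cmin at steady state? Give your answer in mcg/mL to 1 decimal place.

16.0 mcg/mL

The dosing interval is 1 half-life, so f = 2^(−1) = 0.5.
Accumulation ratio R = 1/(1 − f) = 1/0.5 = 2/1.
Single-dose peak C₀ = D/Vd = 1120/70 = 16 mcg/mL.
Steady-state peak Cmax,ss = C₀·R = 16 × 2/1 ≈ 32.000 mcg/mL.
Steady-state trough Cmin,ss = Cmax,ss·f ≈ 32.000 × 0.5 ≈ 16.000 mcg/mL.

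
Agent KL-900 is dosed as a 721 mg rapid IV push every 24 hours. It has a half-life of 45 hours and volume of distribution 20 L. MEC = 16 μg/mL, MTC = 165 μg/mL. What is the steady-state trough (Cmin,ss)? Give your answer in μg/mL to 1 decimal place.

80.6 μg/mL

Over one 24-h interval, 24/45 ≈ 0.53333 half-lives elapse, leaving f ≈ 0.6910 of each dose.
Each bolus raises the concentration by D/Vd = 721/20 ≈ 36.050 μg/mL.
Steady-state trough Cmin,ss = C₀·f/(1−f) ≈ 36.050 × 0.6910/0.3090 ≈ 80.617 μg/mL.
Trough 80.6 μg/mL vs MEC 16 μg/mL: adequate.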